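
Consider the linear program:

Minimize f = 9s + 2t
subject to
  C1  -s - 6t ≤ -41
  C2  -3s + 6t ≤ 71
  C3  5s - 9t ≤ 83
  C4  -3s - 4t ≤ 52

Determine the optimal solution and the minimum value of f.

s = -15/2, t = 97/12, minimum f = -154/3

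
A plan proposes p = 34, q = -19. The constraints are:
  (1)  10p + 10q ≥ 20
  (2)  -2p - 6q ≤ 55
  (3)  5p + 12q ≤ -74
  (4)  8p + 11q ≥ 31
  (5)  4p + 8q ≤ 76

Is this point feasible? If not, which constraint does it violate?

not feasible — violates (3)

Constraint (3): 5p + 12q = -58, which is not ≤ -74. All other constraints are satisfied.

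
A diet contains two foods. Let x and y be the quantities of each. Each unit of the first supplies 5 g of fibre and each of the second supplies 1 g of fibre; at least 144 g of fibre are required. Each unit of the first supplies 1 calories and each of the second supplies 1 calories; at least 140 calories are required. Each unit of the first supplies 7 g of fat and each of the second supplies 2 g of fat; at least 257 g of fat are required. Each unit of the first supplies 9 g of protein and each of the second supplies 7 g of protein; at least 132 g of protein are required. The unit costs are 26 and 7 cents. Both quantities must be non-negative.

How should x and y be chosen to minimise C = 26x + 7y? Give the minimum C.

x = 1, y = 139, minimum C = 999

Vertices and C = 26x + 7y:
  (0, 144) → C = 1008
  (140, 0) → C = 3640
  (1, 139) → C = 999
The feasible region is unbounded (it extends along (0, 1), (1, 0)), but C strictly increases along every unbounded feasible direction, so there is no improving ray and the minimum is attained at a vertex.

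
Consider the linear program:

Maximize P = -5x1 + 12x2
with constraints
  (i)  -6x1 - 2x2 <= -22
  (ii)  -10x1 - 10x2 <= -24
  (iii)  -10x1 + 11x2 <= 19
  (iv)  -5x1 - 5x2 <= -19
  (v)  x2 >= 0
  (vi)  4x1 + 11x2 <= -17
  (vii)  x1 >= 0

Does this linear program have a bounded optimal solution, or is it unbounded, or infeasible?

The boundaries -6x1 - 2x2 = -22 and -10x1 + 11x2 = 19 meet at (102/43, 167/43), but that point violates 4x1 + 11x2 ≤ -17. Every candidate vertex is excluded by some other constraint, so the feasible region is empty.

infeasible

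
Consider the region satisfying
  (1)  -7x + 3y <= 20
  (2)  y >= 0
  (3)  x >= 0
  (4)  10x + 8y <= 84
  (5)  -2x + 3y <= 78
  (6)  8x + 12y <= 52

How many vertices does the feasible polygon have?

3

The feasible vertices (each the meet of two boundaries and inside every other half-plane) are:
  (0, 0)
  (13/2, 0)
  (0, 13/3)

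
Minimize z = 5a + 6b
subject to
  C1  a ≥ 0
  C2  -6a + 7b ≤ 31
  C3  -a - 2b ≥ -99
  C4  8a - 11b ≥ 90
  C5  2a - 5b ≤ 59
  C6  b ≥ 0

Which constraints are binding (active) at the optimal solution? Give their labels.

Vertices and z = 5a + 6b:
  (47, 26) → z = 391
  (613/9, 139/9) → z = 3899/9
  (45/4, 0) → z = 225/4
  (59/2, 0) → z = 295/2

The minimum is at (45/4, 0). Substituting into each constraint, equality holds for C4 and C6; the remaining constraints have slack.

C4 and C6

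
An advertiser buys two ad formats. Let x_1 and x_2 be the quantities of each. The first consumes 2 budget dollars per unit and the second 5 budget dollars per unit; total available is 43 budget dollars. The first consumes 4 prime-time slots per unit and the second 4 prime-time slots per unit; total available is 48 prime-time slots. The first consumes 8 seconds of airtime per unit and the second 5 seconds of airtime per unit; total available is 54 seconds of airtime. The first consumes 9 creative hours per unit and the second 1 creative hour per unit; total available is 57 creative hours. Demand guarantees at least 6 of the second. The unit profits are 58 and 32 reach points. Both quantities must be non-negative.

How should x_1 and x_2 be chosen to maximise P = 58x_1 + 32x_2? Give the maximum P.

x_1 = 3, x_2 = 6, maximum P = 366

The optimum lies where 8x_1 + 5x_2 = 54 and x_2 = 6.
Solving simultaneously gives x_1 = 3, x_2 = 6.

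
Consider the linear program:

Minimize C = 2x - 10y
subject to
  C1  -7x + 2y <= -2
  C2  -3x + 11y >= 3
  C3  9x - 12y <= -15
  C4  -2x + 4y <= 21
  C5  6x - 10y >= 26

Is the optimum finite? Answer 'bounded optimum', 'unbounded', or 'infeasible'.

The boundaries -7x + 2y = -2 and 9x - 12y = -15 meet at (9/11, 41/22), but that point violates 6x - 10y ≥ 26. Every candidate vertex is excluded by some other constraint, so the feasible region is empty.

infeasible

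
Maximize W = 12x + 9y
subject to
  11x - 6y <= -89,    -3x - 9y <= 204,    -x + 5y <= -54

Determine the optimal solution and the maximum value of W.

x = -769/49, y = -683/49, maximum W = -15375/49

The binding constraints are 11x - 6y = -89 and -x + 5y = -54.
Solving simultaneously gives x = -769/49, y = -683/49.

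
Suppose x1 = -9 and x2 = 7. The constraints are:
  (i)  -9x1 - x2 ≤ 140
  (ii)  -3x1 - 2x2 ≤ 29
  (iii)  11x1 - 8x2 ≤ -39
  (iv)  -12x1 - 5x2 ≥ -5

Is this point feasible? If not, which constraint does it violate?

(i): 74 ≤ 140 ✓
(ii): 13 ≤ 29 ✓
(iii): -155 ≤ -39 ✓
(iv): 73 ≥ -5 ✓

feasible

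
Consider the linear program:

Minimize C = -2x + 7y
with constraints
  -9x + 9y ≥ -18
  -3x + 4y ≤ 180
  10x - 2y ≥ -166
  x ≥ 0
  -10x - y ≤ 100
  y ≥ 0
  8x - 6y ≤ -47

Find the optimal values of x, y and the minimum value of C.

x = 0, y = 47/6, minimum C = 329/6

Extreme points and C = -2x + 7y:
  (0, 45) → C = 315
  (446/7, 1299/14) → C = 7309/14
  (0, 47/6) → C = 329/6

The binding constraints are x = 0 and 8x - 6y = -47.
Solving simultaneously gives x = 0, y = 47/6.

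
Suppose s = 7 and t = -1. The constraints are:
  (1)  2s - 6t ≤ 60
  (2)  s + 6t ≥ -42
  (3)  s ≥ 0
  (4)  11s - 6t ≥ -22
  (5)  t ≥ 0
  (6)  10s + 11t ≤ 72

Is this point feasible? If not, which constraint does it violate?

not feasible — violates (5)

Constraint (5): t = -1, which is not ≥ 0. All other constraints are satisfied.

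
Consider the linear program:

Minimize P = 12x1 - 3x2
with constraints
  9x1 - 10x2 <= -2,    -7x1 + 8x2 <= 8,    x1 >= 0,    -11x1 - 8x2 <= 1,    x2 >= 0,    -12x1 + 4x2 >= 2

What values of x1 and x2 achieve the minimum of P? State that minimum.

x1 = 0, x2 = 1, minimum P = -3

Vertices and P = 12x1 - 3x2:
  (0, 1) → P = -3
  (4/17, 41/34) → P = -27/34
  (0, 1/2) → P = -3/2

At the optimal vertex, -7x1 + 8x2 = 8 and x1 = 0.
Solving simultaneously gives x1 = 0, x2 = 1.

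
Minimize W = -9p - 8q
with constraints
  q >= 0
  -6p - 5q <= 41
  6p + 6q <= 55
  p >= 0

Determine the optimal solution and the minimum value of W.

p = 55/6, q = 0, minimum W = -165/2

The optimum lies where q = 0 and 6p + 6q = 55.
Solving simultaneously gives p = 55/6, q = 0.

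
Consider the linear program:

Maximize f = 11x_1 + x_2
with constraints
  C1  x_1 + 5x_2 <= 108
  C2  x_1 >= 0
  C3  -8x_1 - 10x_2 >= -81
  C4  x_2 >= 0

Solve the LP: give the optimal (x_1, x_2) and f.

Corner points and f = 11x_1 + x_2:
  (0, 81/10) → f = 81/10
  (0, 0) → f = 0
  (81/8, 0) → f = 891/8

x_1 = 81/8, x_2 = 0, maximum f = 891/8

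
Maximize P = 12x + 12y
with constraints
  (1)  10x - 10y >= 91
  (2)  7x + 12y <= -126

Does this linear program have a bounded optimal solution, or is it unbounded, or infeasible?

unbounded

From the feasible point (-84/95, -1897/190), moving in the direction (12, -7) keeps every constraint satisfied while P increases without bound.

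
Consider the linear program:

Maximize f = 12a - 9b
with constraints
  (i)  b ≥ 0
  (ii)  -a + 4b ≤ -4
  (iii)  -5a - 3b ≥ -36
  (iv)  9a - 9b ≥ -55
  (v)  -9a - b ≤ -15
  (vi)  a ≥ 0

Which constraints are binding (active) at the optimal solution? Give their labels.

Feasible corners and f = 12a - 9b:
  (4, 0) → f = 48
  (36/5, 0) → f = 432/5
  (156/23, 16/23) → f = 1728/23

The maximum is at (36/5, 0). Substituting into each constraint, equality holds for (i) and (iii); the remaining constraints have slack.

(i) and (iii)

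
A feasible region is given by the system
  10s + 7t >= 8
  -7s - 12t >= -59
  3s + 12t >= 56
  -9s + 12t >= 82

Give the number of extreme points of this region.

Pairwise boundary intersections that survive every other constraint:
  (-317/71, 534/71)
  (-296/99, 536/99)
  (-23/16, 1105/192)
  (-13/6, 125/24)

4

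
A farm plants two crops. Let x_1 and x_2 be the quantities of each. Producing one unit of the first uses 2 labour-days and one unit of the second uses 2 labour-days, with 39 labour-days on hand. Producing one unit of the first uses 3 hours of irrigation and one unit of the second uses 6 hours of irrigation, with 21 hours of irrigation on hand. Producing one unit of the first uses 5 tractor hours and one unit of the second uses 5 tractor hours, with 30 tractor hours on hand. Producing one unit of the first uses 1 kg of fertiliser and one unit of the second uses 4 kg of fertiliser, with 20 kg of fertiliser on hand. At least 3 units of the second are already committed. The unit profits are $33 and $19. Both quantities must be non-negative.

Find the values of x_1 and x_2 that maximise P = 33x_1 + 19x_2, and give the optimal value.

Feasible corners and P = 33x_1 + 19x_2:
  (0, 7/2) → P = 133/2
  (0, 3) → P = 57
  (1, 3) → P = 90

The binding constraints are 3x_1 + 6x_2 = 21 and x_2 = 3.
Solving simultaneously gives x_1 = 1, x_2 = 3.

x_1 = 1, x_2 = 3, maximum P = 90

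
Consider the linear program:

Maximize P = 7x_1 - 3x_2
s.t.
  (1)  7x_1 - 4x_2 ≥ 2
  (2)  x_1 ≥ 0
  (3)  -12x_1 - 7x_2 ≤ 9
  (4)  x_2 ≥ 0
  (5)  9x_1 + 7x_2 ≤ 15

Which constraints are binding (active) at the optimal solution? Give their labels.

(4) and (5)

Feasible corners and P = 7x_1 - 3x_2:
  (2/7, 0) → P = 2
  (74/85, 87/85) → P = 257/85
  (5/3, 0) → P = 35/3

The maximum is at (5/3, 0). Substituting into each constraint, equality holds for (4) and (5); the remaining constraints have slack.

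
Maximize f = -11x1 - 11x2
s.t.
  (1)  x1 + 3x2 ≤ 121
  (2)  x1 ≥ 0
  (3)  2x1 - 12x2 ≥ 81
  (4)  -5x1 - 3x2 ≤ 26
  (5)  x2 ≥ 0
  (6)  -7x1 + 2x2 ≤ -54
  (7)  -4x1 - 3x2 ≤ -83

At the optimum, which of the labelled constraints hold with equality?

(3) and (5)

Feasible corners and f = -11x1 - 11x2:
  (565/6, 161/18) → f = -10208/9
  (121, 0) → f = -1331
  (81/2, 0) → f = -891/2

The maximum is at (81/2, 0). Substituting into each constraint, equality holds for (3) and (5); the remaining constraints have slack.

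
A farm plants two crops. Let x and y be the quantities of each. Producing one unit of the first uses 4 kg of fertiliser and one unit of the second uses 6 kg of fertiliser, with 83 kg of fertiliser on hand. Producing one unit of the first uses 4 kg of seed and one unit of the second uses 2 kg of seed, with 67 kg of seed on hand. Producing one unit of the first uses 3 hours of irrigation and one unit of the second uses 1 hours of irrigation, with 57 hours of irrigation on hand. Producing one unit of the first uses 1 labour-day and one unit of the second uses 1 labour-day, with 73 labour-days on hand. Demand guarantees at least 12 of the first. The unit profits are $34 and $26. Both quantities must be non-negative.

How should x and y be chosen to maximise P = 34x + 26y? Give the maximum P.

x = 59/4, y = 4, maximum P = 1211/2

Corner points and P = 34x + 26y:
  (67/4, 0) → P = 1139/2
  (12, 0) → P = 408
  (59/4, 4) → P = 1211/2
  (12, 35/6) → P = 1679/3

The optimum lies where 4x + 6y = 83 and 4x + 2y = 67.
Solving simultaneously gives x = 59/4, y = 4.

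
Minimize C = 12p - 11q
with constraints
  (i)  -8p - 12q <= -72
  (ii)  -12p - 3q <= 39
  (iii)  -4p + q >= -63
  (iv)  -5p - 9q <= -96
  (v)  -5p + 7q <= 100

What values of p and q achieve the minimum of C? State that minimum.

p = -57/20, q = 49/4, minimum C = -3379/20

Feasible corners and C = 12p - 11q:
  (663/41, 69/41) → C = 7197/41
  (541/23, 715/23) → C = -1373/23
  (-57/20, 49/4) → C = -3379/20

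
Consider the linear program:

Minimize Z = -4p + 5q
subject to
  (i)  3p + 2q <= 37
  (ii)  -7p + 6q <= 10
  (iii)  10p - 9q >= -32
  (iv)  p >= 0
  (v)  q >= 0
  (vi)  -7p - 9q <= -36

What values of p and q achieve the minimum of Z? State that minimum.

p = 37/3, q = 0, minimum Z = -148/3

The optimum lies where 3p + 2q = 37 and q = 0.
Solving simultaneously gives p = 37/3, q = 0.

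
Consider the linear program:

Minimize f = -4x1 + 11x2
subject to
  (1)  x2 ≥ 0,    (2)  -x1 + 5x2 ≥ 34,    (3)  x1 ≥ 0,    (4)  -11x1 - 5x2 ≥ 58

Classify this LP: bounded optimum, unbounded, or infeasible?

infeasible

The boundaries x2 = 0 and -x1 + 5x2 = 34 meet at (-34, 0), but that point violates x1 ≥ 0. Every candidate vertex is excluded by some other constraint, so the feasible region is empty.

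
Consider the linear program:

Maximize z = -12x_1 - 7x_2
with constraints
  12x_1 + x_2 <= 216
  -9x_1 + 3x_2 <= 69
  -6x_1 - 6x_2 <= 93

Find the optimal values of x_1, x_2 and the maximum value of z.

x_1 = -77/8, x_2 = -47/8, maximum z = 1253/8

Feasible corners and z = -12x_1 - 7x_2:
  (193/15, 308/5) → z = -2928/5
  (463/22, -402/11) → z = 36/11
  (-77/8, -47/8) → z = 1253/8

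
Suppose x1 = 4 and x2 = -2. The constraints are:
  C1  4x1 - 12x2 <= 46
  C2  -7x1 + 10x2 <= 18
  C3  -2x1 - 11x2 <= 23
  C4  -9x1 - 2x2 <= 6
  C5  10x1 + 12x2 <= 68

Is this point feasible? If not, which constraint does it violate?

C1: 40 ≤ 46 ✓
C2: -48 ≤ 18 ✓
C3: 14 ≤ 23 ✓
C4: -32 ≤ 6 ✓
C5: 16 ≤ 68 ✓

feasible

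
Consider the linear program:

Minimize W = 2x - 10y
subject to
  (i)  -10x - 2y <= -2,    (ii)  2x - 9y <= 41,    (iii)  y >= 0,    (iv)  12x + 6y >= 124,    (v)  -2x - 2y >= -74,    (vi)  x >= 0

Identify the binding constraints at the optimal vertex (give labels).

(v) and (vi)

Extreme points and W = 2x - 10y:
  (41/2, 0) → W = 41
  (34, 3) → W = 38
  (31/3, 0) → W = 62/3
  (0, 62/3) → W = -620/3
  (0, 37) → W = -370

The minimum is at (0, 37). Substituting into each constraint, equality holds for (v) and (vi); the remaining constraints have slack.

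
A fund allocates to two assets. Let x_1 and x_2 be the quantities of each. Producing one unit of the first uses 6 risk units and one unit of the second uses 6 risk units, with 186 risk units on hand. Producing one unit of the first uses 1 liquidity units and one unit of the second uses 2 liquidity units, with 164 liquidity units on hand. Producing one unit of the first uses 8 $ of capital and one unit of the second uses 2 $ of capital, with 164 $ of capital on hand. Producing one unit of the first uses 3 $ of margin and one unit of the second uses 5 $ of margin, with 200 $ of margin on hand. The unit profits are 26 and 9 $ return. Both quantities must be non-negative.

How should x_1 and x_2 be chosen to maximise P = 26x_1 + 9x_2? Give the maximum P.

x_1 = 17, x_2 = 14, maximum P = 568

Feasible corners and P = 26x_1 + 9x_2:
  (0, 0) → P = 0
  (0, 31) → P = 279
  (41/2, 0) → P = 533
  (17, 14) → P = 568

The binding constraints are 6x_1 + 6x_2 = 186 and 8x_1 + 2x_2 = 164.
Solving simultaneously gives x_1 = 17, x_2 = 14.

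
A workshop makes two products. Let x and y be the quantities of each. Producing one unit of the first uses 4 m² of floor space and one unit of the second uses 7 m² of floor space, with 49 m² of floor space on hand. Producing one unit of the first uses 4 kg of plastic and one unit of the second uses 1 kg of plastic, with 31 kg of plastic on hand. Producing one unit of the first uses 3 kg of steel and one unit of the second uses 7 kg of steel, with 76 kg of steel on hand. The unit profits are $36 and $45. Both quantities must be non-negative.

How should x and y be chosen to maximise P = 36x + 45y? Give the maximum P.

x = 7, y = 3, maximum P = 387

Feasible corners and P = 36x + 45y:
  (0, 0) → P = 0
  (0, 7) → P = 315
  (31/4, 0) → P = 279
  (7, 3) → P = 387

The optimum lies where 4x + 7y = 49 and 4x + y = 31.
Solving simultaneously gives x = 7, y = 3.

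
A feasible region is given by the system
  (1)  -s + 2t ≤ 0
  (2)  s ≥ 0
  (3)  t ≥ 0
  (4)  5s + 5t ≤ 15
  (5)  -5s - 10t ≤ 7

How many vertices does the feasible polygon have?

Pairwise boundary intersections that survive every other constraint:
  (0, 0)
  (2, 1)
  (3, 0)

3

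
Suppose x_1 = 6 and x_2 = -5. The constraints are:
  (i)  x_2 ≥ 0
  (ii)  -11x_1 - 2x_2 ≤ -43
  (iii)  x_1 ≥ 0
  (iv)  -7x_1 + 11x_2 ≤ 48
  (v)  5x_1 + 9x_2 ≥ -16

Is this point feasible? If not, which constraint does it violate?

Constraint (i): x_2 = -5, which is not ≥ 0. All other constraints are satisfied.

not feasible — violates (i)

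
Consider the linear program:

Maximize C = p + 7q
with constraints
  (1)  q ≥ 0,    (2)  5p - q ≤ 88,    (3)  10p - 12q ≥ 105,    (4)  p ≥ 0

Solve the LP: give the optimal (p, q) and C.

p = 951/50, q = 71/10, maximum C = 1718/25

Feasible corners and C = p + 7q:
  (88/5, 0) → C = 88/5
  (21/2, 0) → C = 21/2
  (951/50, 71/10) → C = 1718/25

At the optimal vertex, 5p - q = 88 and 10p - 12q = 105.
Solving simultaneously gives p = 951/50, q = 71/10.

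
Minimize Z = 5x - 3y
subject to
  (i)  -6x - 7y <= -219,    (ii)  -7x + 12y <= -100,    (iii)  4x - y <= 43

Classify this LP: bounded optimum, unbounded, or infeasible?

infeasible

The boundaries -6x - 7y = -219 and -7x + 12y = -100 meet at (3328/121, 933/121), but that point violates 4x - y ≤ 43. Every candidate vertex is excluded by some other constraint, so the feasible region is empty.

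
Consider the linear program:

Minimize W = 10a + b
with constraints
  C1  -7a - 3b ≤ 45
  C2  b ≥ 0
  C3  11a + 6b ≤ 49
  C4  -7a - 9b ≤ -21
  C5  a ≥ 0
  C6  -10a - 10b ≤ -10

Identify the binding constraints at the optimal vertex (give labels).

Feasible corners and W = 10a + b:
  (49/11, 0) → W = 490/11
  (3, 0) → W = 30
  (0, 49/6) → W = 49/6
  (0, 7/3) → W = 7/3

The minimum is at (0, 7/3). Substituting into each constraint, equality holds for C4 and C5; the remaining constraints have slack.

C4 and C5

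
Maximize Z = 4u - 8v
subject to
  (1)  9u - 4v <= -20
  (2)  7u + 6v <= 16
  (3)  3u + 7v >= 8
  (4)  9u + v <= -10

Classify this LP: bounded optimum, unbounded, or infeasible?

bounded optimum

Feasible corners and Z = 4u - 8v:
  (-36/25, 44/25) → Z = -496/25
  (-4/3, 2) → Z = -64/3
  (-76/47, 214/47) → Z = -2016/47
The feasible region has finitely many vertices and no improving ray; the maximum is -496/25 at (-36/25, 44/25).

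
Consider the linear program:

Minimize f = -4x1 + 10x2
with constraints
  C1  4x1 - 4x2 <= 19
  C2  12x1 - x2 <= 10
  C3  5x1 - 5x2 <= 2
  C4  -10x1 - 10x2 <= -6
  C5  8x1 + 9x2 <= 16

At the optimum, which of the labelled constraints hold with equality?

C3 and C4

Vertices and f = -4x1 + 10x2:
  (48/55, 26/55) → f = 68/55
  (53/58, 28/29) → f = 6
  (1/2, 1/10) → f = -1
  (-53/5, 56/5) → f = 772/5

The minimum is at (1/2, 1/10). Substituting into each constraint, equality holds for C3 and C4; the remaining constraints have slack.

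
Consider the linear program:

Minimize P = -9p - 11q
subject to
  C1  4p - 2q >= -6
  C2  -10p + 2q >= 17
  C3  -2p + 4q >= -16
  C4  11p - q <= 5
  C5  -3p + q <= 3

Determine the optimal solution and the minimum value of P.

p = -11/4, q = -21/4, minimum P = 165/2

The binding constraints are -10p + 2q = 17 and -3p + q = 3.
Solving simultaneously gives p = -11/4, q = -21/4.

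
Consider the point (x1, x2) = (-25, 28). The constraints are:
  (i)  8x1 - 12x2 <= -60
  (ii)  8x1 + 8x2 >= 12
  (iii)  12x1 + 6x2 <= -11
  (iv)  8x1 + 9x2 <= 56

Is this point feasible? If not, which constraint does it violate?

feasible

(i): -536 ≤ -60 ✓
(ii): 24 ≥ 12 ✓
(iii): -132 ≤ -11 ✓
(iv): 52 ≤ 56 ✓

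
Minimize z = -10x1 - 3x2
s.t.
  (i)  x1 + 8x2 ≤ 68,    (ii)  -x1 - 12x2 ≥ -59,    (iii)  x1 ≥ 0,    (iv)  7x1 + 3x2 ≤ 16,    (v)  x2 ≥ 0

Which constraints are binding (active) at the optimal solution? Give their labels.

Corner points and z = -10x1 - 3x2:
  (0, 59/12) → z = -59/4
  (5/27, 397/81) → z = -149/9
  (0, 0) → z = 0
  (16/7, 0) → z = -160/7

The minimum is at (16/7, 0). Substituting into each constraint, equality holds for (iv) and (v); the remaining constraints have slack.

(iv) and (v)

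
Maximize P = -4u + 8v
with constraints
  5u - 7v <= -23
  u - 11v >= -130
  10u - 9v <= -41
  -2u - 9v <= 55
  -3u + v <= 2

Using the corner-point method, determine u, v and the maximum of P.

The binding constraints are u - 11v = -130 and -3u + v = 2.
Solving simultaneously gives u = 27/8, v = 97/8.

u = 27/8, v = 97/8, maximum P = 167/2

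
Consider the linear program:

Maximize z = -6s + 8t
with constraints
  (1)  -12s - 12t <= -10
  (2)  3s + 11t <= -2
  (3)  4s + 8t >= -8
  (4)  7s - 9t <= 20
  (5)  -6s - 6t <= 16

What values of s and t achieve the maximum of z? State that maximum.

Feasible corners and z = -6s + 8t:
  (67/48, -9/16) → z = -103/8
  (55/32, -85/96) → z = -835/48
  (101/52, -37/52) → z = -451/26

At the optimal vertex, -12s - 12t = -10 and 3s + 11t = -2.
Solving simultaneously gives s = 67/48, t = -9/16.

s = 67/48, t = -9/16, maximum z = -103/8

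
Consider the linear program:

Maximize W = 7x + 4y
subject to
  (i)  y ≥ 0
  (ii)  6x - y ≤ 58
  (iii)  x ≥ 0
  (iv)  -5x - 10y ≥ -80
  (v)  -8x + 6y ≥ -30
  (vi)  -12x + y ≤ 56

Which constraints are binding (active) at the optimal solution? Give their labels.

Extreme points and W = 7x + 4y:
  (0, 0) → W = 0
  (15/4, 0) → W = 105/4
  (0, 8) → W = 32
  (78/11, 49/11) → W = 742/11

The maximum is at (78/11, 49/11). Substituting into each constraint, equality holds for (iv) and (v); the remaining constraints have slack.

(iv) and (v)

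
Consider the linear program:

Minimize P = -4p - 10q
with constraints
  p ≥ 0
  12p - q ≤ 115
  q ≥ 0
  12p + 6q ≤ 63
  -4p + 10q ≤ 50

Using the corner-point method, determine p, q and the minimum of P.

Vertices and P = -4p - 10q:
  (0, 0) → P = 0
  (0, 5) → P = -50
  (21/4, 0) → P = -21
  (55/24, 71/12) → P = -205/3

At the optimal vertex, 12p + 6q = 63 and -4p + 10q = 50.
Solving simultaneously gives p = 55/24, q = 71/12.

p = 55/24, q = 71/12, minimum P = -205/3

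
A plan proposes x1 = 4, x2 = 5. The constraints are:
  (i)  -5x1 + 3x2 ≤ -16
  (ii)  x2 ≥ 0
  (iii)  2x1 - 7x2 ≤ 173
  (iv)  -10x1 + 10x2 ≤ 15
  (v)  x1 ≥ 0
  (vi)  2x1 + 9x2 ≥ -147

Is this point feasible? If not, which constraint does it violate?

Constraint (i): -5x1 + 3x2 = -5, which is not ≤ -16. All other constraints are satisfied.

not feasible — violates (i)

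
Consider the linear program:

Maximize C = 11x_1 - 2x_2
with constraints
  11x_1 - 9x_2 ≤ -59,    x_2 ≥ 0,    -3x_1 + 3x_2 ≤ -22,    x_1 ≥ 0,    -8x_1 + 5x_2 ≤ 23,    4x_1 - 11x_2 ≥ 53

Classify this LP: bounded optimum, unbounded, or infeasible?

infeasible

The boundaries x_2 = 0 and 4x_1 - 11x_2 = 53 meet at (53/4, 0), but that point violates 11x_1 - 9x_2 ≤ -59. Every candidate vertex is excluded by some other constraint, so the feasible region is empty.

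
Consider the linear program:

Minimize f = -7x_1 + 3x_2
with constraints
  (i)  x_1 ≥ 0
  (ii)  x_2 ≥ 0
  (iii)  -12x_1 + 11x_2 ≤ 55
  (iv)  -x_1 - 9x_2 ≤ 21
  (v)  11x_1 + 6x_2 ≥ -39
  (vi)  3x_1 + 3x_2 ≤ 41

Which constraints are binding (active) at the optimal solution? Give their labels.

Feasible corners and f = -7x_1 + 3x_2:
  (0, 0) → f = 0
  (0, 5) → f = 15
  (41/3, 0) → f = -287/3
  (286/69, 219/23) → f = -31/69

The minimum is at (41/3, 0). Substituting into each constraint, equality holds for (ii) and (vi); the remaining constraints have slack.

(ii) and (vi)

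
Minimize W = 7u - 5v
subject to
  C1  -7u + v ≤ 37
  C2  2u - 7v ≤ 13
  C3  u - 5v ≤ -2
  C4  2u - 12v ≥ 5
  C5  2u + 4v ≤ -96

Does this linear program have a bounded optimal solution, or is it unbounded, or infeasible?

infeasible

The boundaries u - 5v = -2 and 2u + 4v = -96 meet at (-244/7, -46/7), but that point violates -7u + v ≤ 37. Every candidate vertex is excluded by some other constraint, so the feasible region is empty.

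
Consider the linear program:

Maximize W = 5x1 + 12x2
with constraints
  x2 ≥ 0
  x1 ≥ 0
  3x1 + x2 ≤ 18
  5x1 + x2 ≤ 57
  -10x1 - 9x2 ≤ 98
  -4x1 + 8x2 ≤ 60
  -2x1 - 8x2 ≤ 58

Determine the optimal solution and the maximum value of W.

x1 = 3, x2 = 9, maximum W = 123

Extreme points and W = 5x1 + 12x2:
  (0, 0) → W = 0
  (6, 0) → W = 30
  (0, 15/2) → W = 90
  (3, 9) → W = 123

At the optimal vertex, 3x1 + x2 = 18 and -4x1 + 8x2 = 60.
Solving simultaneously gives x1 = 3, x2 = 9.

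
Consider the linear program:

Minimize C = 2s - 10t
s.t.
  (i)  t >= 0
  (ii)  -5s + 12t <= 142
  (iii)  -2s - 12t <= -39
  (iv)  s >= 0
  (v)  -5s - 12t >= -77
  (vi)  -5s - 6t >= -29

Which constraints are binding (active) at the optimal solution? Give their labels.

(iv) and (vi)

Extreme points and C = 2s - 10t:
  (0, 13/4) → C = -65/2
  (19/8, 137/48) → C = -571/24
  (0, 29/6) → C = -145/3

The minimum is at (0, 29/6). Substituting into each constraint, equality holds for (iv) and (vi); the remaining constraints have slack.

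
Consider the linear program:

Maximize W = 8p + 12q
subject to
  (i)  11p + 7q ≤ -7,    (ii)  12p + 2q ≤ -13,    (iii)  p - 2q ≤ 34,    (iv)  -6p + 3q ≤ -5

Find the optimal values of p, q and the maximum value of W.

Feasible corners and W = 8p + 12q:
  (21/13, -421/26) → W = -2358/13
  (-29/48, -23/8) → W = -118/3
  (-92/9, -199/9) → W = -3124/9

p = -29/48, q = -23/8, maximum W = -118/3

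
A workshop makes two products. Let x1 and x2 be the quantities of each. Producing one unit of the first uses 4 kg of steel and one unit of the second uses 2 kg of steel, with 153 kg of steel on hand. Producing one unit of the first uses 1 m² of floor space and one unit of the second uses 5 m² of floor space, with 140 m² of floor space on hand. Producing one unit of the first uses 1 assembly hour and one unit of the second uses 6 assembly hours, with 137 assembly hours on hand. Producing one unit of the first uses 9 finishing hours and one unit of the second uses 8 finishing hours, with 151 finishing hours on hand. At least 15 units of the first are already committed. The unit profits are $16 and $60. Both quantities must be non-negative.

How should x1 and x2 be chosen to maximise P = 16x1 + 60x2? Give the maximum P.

The optimum lies where 9x1 + 8x2 = 151 and x1 = 15.
Solving simultaneously gives x1 = 15, x2 = 2.

x1 = 15, x2 = 2, maximum P = 360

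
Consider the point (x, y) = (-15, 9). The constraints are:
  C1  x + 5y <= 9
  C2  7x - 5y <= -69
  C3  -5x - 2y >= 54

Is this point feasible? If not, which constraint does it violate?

Constraint C1: x + 5y = 30, which is not ≤ 9. All other constraints are satisfied.

not feasible — violates C1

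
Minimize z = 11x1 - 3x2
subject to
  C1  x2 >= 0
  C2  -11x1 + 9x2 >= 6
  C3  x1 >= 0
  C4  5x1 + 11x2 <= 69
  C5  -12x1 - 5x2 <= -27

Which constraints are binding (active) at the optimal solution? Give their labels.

Vertices and z = 11x1 - 3x2:
  (555/166, 789/166) → z = 1869/83
  (213/163, 369/163) → z = 1236/163
  (0, 69/11) → z = -207/11
  (0, 27/5) → z = -81/5

The minimum is at (0, 69/11). Substituting into each constraint, equality holds for C3 and C4; the remaining constraints have slack.

C3 and C4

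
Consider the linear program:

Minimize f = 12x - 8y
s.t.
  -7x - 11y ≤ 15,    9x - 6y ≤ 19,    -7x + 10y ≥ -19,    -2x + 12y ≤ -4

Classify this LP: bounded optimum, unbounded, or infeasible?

bounded optimum

Feasible corners and f = 12x - 8y:
  (59/147, -34/21) → f = 2612/147
  (-68/53, -29/53) → f = -584/53
  (19/12, -19/24) → f = 76/3
  (17/8, 1/48) → f = 76/3
The feasible region has finitely many vertices and no improving ray; the minimum is -584/53 at (-68/53, -29/53).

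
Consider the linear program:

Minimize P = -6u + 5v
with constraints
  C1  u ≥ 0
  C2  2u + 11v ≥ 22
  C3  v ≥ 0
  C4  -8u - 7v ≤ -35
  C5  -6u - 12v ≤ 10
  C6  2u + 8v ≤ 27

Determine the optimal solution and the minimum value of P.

Corner points and P = -6u + 5v:
  (11, 0) → P = -66
  (231/74, 53/37) → P = -428/37
  (27/2, 0) → P = -81
  (91/50, 73/25) → P = 92/25

u = 27/2, v = 0, minimum P = -81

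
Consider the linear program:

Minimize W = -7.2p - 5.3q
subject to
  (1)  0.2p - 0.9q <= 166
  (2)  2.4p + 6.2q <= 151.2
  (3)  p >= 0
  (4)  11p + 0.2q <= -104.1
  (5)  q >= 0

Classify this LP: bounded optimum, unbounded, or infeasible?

The boundaries 2.4p + 6.2q = 151.2 and p = 0 meet at (0, 756/31), but that point violates 11p + 0.2q ≤ -104.1. Every candidate vertex is excluded by some other constraint, so the feasible region is empty.

infeasible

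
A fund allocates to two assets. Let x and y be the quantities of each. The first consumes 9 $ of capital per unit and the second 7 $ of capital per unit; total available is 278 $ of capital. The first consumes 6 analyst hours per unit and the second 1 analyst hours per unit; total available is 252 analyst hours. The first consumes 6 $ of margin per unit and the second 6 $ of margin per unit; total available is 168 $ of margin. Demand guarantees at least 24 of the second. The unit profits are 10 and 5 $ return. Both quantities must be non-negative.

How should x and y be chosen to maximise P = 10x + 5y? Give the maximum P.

At the optimal vertex, 6x + 6y = 168 and y = 24.
Solving simultaneously gives x = 4, y = 24.

x = 4, y = 24, maximum P = 160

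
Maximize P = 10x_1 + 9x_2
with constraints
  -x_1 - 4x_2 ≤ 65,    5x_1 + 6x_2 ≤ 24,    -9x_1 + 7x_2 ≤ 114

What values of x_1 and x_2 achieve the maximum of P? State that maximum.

x_1 = 243/7, x_2 = -349/14, maximum P = 1719/14

Corner points and P = 10x_1 + 9x_2:
  (243/7, -349/14) → P = 1719/14
  (-911/43, -471/43) → P = -13349/43
  (-516/89, 786/89) → P = 1914/89

The optimum lies where -x_1 - 4x_2 = 65 and 5x_1 + 6x_2 = 24.
Solving simultaneously gives x_1 = 243/7, x_2 = -349/14.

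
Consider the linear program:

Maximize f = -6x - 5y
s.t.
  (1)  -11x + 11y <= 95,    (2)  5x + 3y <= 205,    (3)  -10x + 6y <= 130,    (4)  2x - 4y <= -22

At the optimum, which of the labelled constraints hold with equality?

(1) and (4)

Vertices and f = -6x - 5y:
  (985/44, 1365/44) → f = -12735/44
  (-69/11, 26/11) → f = 284/11
  (29, 20) → f = -274

The maximum is at (-69/11, 26/11). Substituting into each constraint, equality holds for (1) and (4); the remaining constraints have slack.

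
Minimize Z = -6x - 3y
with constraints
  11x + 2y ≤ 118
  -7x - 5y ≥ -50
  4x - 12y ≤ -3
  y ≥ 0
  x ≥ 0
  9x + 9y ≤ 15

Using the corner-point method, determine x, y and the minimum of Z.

x = 17/16, y = 29/48, minimum Z = -131/16

At the optimal vertex, 4x - 12y = -3 and 9x + 9y = 15.
Solving simultaneously gives x = 17/16, y = 29/48.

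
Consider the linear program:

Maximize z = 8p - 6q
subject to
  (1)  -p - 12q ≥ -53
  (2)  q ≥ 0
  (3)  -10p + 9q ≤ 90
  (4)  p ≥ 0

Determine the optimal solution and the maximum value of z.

Feasible corners and z = 8p - 6q:
  (53, 0) → z = 424
  (0, 53/12) → z = -53/2
  (0, 0) → z = 0

The binding constraints are -p - 12q = -53 and q = 0.
Solving simultaneously gives p = 53, q = 0.

p = 53, q = 0, maximum z = 424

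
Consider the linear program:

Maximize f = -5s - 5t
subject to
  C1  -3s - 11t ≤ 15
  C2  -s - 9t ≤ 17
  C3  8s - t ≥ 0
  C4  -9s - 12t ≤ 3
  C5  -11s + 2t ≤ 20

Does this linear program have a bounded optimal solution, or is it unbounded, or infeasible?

bounded optimum

Extreme points and f = -5s - 5t:
  (13/4, -9/4) → f = -5
  (7/3, -2) → f = -5/3
  (-1/35, -8/35) → f = 9/7
  (4, 32) → f = -180
The feasible region has finitely many vertices and no improving ray; the maximum is 9/7 at (-1/35, -8/35).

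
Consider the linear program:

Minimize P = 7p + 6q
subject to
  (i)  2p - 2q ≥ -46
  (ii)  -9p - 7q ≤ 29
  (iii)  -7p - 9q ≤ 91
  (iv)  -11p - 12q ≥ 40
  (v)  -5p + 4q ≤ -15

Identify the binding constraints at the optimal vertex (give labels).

(ii) and (iii)

Vertices and P = 7p + 6q:
  (47/4, -77/4) → P = -133/4
  (-11/71, -280/71) → P = -1757/71
  (244/5, -721/15) → P = 266/5
  (5/26, -365/104) → P = -1025/52

The minimum is at (47/4, -77/4). Substituting into each constraint, equality holds for (ii) and (iii); the remaining constraints have slack.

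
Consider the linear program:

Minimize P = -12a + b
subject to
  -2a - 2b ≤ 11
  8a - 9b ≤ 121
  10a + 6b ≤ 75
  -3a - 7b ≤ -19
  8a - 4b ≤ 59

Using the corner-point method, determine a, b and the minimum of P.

a = 327/44, b = 5/44, minimum P = -3919/44

Feasible corners and P = -12a + b:
  (-115/8, 71/8) → P = 1451/8
  (327/44, 5/44) → P = -3919/44
  (489/68, -25/68) → P = -5893/68
The feasible region is unbounded (it extends along (-3, 5), (-1, 1)), but P strictly increases along every unbounded feasible direction, so there is no improving ray and the minimum is attained at a vertex.

At the optimal vertex, 10a + 6b = 75 and 8a - 4b = 59.
Solving simultaneously gives a = 327/44, b = 5/44.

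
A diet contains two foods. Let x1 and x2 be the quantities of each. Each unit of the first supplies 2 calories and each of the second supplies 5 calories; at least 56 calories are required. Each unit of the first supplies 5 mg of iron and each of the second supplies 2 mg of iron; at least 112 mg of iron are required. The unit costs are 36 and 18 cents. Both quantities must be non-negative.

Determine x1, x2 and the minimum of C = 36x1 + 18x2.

x1 = 64/3, x2 = 8/3, minimum C = 816

Feasible corners and C = 36x1 + 18x2:
  (0, 56) → C = 1008
  (28, 0) → C = 1008
  (64/3, 8/3) → C = 816
The feasible region is unbounded (it extends along (0, 1), (1, 0)), but C strictly increases along every unbounded feasible direction, so there is no improving ray and the minimum is attained at a vertex.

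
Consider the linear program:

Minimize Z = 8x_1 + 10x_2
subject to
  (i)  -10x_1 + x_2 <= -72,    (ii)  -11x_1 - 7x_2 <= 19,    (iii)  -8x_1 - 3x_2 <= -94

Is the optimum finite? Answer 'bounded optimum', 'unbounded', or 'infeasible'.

unbounded

From the feasible point (155/19, 182/19), moving in the direction (7, -11) keeps every constraint satisfied while Z decreases without bound.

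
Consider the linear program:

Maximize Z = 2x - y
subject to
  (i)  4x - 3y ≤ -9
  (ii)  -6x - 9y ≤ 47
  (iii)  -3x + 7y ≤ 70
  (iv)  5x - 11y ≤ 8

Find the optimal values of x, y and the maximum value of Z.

x = 147/19, y = 253/19, maximum Z = 41/19

Extreme points and Z = 2x - y:
  (-37/9, -67/27) → Z = -155/27
  (147/19, 253/19) → Z = 41/19
  (-959/69, 93/23) → Z = -2197/69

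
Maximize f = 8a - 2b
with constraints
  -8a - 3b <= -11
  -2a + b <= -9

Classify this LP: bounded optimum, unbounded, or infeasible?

From the feasible point (19/7, -25/7), moving in the direction (1, 2) keeps every constraint satisfied while f increases without bound.

unbounded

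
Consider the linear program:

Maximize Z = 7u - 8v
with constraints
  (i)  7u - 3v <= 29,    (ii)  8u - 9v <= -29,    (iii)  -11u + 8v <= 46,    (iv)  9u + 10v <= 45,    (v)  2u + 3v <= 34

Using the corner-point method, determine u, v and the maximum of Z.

Corner points and Z = 7u - 8v:
  (-26/5, -7/5) → Z = -126/5
  (5/7, 27/7) → Z = -181/7
  (-50/91, 909/182) → Z = -3986/91

u = -26/5, v = -7/5, maximum Z = -126/5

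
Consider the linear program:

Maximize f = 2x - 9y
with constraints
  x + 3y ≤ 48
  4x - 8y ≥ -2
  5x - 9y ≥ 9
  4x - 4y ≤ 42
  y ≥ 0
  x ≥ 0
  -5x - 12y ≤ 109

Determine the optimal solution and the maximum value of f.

x = 21/2, y = 0, maximum f = 21

Vertices and f = 2x - 9y:
  (153/8, 77/8) → f = -387/8
  (159/8, 75/8) → f = -357/8
  (9/5, 0) → f = 18/5
  (21/2, 0) → f = 21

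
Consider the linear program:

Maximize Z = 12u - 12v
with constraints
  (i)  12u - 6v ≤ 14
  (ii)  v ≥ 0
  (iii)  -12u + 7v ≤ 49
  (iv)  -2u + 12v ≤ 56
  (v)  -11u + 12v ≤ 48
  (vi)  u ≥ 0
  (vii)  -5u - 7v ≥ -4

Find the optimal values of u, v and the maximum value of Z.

u = 4/5, v = 0, maximum Z = 48/5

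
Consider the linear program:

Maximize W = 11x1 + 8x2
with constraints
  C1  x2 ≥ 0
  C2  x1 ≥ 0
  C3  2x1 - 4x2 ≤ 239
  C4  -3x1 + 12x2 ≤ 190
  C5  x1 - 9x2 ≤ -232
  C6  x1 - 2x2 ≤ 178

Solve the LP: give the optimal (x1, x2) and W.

Feasible corners and W = 11x1 + 8x2:
  (907/3, 1097/12) → W = 4057
  (3079/14, 703/14) → W = 39493/14
  (358/5, 506/15) → W = 15862/15

x1 = 907/3, x2 = 1097/12, maximum W = 4057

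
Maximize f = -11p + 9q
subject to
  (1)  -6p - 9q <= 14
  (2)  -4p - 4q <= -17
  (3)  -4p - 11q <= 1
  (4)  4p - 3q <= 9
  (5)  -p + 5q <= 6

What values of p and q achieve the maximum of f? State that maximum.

Feasible corners and f = -11p + 9q:
  (87/28, 8/7) → f = -669/28
  (61/24, 41/24) → f = -151/12
  (63/17, 33/17) → f = -396/17

p = 61/24, q = 41/24, maximum f = -151/12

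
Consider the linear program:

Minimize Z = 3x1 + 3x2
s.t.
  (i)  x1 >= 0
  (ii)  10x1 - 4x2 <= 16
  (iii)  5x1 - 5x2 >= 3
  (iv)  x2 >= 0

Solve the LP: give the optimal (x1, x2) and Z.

Feasible corners and Z = 3x1 + 3x2:
  (34/15, 5/3) → Z = 59/5
  (8/5, 0) → Z = 24/5
  (3/5, 0) → Z = 9/5

The optimum lies where 5x1 - 5x2 = 3 and x2 = 0.
Solving simultaneously gives x1 = 3/5, x2 = 0.

x1 = 3/5, x2 = 0, minimum Z = 9/5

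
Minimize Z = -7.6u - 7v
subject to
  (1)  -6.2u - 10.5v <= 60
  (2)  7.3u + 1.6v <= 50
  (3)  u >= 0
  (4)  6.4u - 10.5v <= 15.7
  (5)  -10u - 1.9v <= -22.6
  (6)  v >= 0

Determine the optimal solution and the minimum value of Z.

Extreme points and Z = -7.6u - 7v:
  (0, 125/4) → Z = -875/4
  (55012/8689, 20539/8689) → Z = -2809321/43445
  (0, 226/19) → Z = -1582/19
  (157/64, 0) → Z = -2983/160
  (113/50, 0) → Z = -2147/125

The binding constraints are 7.3u + 1.6v = 50 and u = 0.
Solving simultaneously gives u = 0, v = 125/4.

u = 0, v = 31.25, minimum Z = -218.75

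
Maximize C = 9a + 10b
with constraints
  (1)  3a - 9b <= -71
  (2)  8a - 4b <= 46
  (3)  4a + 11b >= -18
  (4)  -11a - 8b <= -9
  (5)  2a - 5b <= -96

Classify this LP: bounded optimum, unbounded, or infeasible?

unbounded

From the feasible point (307/16, 215/8), moving in the direction (4, 8) keeps every constraint satisfied while C increases without bound.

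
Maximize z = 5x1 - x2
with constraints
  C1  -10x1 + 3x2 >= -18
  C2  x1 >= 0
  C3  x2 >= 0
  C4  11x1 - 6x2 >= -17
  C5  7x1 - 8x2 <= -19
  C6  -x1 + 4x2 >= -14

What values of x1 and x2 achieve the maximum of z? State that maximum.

x1 = 53/9, x2 = 368/27, maximum z = 427/27

Feasible corners and z = 5x1 - x2:
  (53/9, 368/27) → z = 427/27
  (201/59, 316/59) → z = 689/59
  (0, 17/6) → z = -17/6
  (0, 19/8) → z = -19/8

The binding constraints are -10x1 + 3x2 = -18 and 11x1 - 6x2 = -17.
Solving simultaneously gives x1 = 53/9, x2 = 368/27.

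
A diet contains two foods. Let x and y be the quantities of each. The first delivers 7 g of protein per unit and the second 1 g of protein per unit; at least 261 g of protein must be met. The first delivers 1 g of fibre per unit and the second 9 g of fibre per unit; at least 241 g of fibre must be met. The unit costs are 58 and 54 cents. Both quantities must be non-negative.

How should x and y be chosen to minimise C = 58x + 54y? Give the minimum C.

x = 34, y = 23, minimum C = 3214

Extreme points and C = 58x + 54y:
  (0, 261) → C = 14094
  (241, 0) → C = 13978
  (34, 23) → C = 3214
The feasible region is unbounded (it extends along (0, 1), (1, 0)), but C strictly increases along every unbounded feasible direction, so there is no improving ray and the minimum is attained at a vertex.

The optimum lies where 7x + y = 261 and x + 9y = 241.
Solving simultaneously gives x = 34, y = 23.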